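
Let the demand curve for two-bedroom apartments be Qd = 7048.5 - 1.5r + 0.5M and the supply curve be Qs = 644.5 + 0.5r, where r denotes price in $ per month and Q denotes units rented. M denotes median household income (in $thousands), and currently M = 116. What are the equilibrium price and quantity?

With M = 116, demand is Qd = 7106.5 - 1.5r.
Equating demand and supply, 7106.5 - 1.5r = 644.5 + 0.5r gives 2r = 6462, so r* = 3231.
Plugging r* into demand: Q* = 7106.5 - 1.5(3231) = 2260.

r* = 3231, Q* = 2260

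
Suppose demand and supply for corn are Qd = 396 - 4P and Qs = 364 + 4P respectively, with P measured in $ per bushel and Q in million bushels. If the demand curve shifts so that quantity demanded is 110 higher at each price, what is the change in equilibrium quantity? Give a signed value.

ΔQ = 55

At equilibrium Qd = Qs, so 396 - 4P = 364 + 4P; collecting terms, 32 = 8P and P* = 4.
From the demand curve, Q* = 396 - 4(4) = 380.
After the shift, demand is Qd = 506 - 4P.
Re-solving, 8P = 142 gives P = 17.75 and Q = 435.
ΔQ = 435 - 380 = 55.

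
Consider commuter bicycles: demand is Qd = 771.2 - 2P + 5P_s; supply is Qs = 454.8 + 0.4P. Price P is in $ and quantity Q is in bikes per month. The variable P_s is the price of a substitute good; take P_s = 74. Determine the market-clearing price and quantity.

P* = 286, Q* = 569.2

With P_s = 74, demand is Qd = 1141.2 - 2P.
The market clears where 1141.2 - 2P = 454.8 + 0.4P. Rearranging, 2.4P = 686.4, hence P* = 286.
From the demand curve, Q* = 1141.2 - 2(286) = 569.2.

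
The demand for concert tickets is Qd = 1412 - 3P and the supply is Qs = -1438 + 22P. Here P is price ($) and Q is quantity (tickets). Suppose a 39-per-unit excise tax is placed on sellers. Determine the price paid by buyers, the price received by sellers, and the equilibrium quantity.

P_b = 148.32, P_s = 109.32, Q = 967.04

Sellers keep P_s = P_b - 39 per unit, so supply in terms of the buyer price is Qs = -2296 + 22P_b.
Equate demand and the shifted supply: 1412 - 3P_b = -2296 + 22P_b, giving 25P_b = 3708, so P_b = 148.32.
Then P_s = 148.32 - 39 = 109.32 and Q = 1412 - 3(148.32) = 967.04.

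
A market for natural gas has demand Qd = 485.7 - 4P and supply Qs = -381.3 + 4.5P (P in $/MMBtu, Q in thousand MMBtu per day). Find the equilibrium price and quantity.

The market clears where 485.7 - 4P = -381.3 + 4.5P. Rearranging, 8.5P = 867, hence P* = 102.
Then Q* = 485.7 - 4(102) = 77.7.

P* = 102, Q* = 77.7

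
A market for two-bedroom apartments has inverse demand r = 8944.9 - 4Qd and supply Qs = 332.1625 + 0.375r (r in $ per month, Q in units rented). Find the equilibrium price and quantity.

In direct form, Qd = 2236.225 - 0.25r.
The market clears where 2236.225 - 0.25r = 332.1625 + 0.375r. Rearranging, 0.625r = 1904.0625, hence r* = 3046.5.
Then Q* = 2236.225 - 0.25(3046.5) = 1474.6.

r* = 3046.5, Q* = 1474.6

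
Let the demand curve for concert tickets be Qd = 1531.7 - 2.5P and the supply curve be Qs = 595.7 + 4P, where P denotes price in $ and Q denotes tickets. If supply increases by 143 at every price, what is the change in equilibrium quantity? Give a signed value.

ΔQ = 55

At equilibrium Qd = Qs, so 1531.7 - 2.5P = 595.7 + 4P; collecting terms, 936 = 6.5P and P* = 144.
Then Q* = 1531.7 - 2.5(144) = 1171.7.
After the shift, supply is Qs = 738.7 + 4P.
Re-solving, 6.5P = 793 gives P = 122 and Q = 1226.7.
ΔQ = 1226.7 - 1171.7 = 55.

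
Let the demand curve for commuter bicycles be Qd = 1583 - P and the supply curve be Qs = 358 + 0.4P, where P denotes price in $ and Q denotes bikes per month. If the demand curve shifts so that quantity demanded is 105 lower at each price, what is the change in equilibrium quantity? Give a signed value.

ΔQ = -30

Set Qd = Qs: 1583 - P = 358 + 0.4P, so 1225 = 1.4P and P* = 875.
Then Q* = 1583 - 875 = 708.
After the shift, demand is Qd = 1478 - P.
New equilibrium: 1120 = 1.4P, so P = 800 and Q = 678.
ΔQ = 678 - 708 = -30.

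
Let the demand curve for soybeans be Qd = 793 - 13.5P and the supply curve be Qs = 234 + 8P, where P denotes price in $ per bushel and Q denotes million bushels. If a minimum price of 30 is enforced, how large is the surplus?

Surplus = 86

With P fixed at 30, quantity demanded is 388 and quantity supplied is 474.
Surplus = Qs - Qd = 474 - 388 = 86.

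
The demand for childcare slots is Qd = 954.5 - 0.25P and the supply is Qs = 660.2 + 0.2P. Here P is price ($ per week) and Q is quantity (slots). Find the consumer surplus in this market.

The market clears where 954.5 - 0.25P = 660.2 + 0.2P. Rearranging, 0.45P = 294.3, hence P* = 654.
Then Q* = 954.5 - 0.25(654) = 791.
Demand choke price (Qd = 0): P = 954.5/0.25 = 3818. Consumer surplus = ½ × (3818 - 654) × 791 = 1251362.

Consumer surplus = 1251362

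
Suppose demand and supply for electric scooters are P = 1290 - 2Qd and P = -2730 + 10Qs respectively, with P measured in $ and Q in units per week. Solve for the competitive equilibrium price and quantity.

Inverting to quantity form: Qd = 645 - 0.5P and Qs = 273 + 0.1P.
Set Qd = Qs: 645 - 0.5P = 273 + 0.1P, so 372 = 0.6P and P* = 620.
From the demand curve, Q* = 645 - 0.5(620) = 335.

P* = 620, Q* = 335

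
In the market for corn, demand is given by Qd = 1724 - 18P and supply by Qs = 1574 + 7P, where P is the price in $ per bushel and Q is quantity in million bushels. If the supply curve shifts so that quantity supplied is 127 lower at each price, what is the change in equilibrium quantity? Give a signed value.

The market clears where 1724 - 18P = 1574 + 7P. Rearranging, 25P = 150, hence P* = 6.
Then Q* = 1724 - 18(6) = 1616.
After the shift, supply is Qs = 1447 + 7P.
The new intersection has 277 = 25P, i.e. P = 11.08, Q = 1524.56.
ΔQ = 1524.56 - 1616 = -91.44.

ΔQ = -91.44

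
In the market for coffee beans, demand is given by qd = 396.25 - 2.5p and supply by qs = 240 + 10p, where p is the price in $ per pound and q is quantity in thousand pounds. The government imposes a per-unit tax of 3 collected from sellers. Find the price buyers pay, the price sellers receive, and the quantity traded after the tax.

p_b = 14.9, p_s = 11.9, q = 359

Sellers keep p_s = p_b - 3 per unit, so supply in terms of the buyer price is qs = 210 + 10p_b.
Equate demand and the shifted supply: 396.25 - 2.5p_b = 210 + 10p_b, giving 12.5p_b = 186.25, so p_b = 14.9.
So p_s = 11.9 and the quantity traded is q = 396.25 - 2.5(14.9) = 359.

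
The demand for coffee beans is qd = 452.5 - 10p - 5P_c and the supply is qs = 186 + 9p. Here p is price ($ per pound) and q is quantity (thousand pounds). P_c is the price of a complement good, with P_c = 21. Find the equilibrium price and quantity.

p* = 8.5, q* = 262.5

With P_c = 21, demand is qd = 347.5 - 10p.
Set qd = qs: 347.5 - 10p = 186 + 9p, so 161.5 = 19p and p* = 8.5.
Substitute back: q* = 347.5 - 10(8.5) = 262.5.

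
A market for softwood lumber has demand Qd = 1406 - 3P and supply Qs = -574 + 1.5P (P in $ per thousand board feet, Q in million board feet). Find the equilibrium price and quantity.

P* = 440, Q* = 86

Set Qd = Qs: 1406 - 3P = -574 + 1.5P, so 1980 = 4.5P and P* = 440.
From the demand curve, Q* = 1406 - 3(440) = 86.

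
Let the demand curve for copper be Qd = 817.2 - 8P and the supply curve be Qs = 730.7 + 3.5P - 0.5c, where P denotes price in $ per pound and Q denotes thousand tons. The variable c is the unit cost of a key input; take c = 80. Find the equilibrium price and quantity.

P* = 11, Q* = 729.2

With c = 80, supply is Qs = 690.7 + 3.5P.
Set Qd = Qs: 817.2 - 8P = 690.7 + 3.5P, so 126.5 = 11.5P and P* = 11.
Substitute back: Q* = 817.2 - 8(11) = 729.2.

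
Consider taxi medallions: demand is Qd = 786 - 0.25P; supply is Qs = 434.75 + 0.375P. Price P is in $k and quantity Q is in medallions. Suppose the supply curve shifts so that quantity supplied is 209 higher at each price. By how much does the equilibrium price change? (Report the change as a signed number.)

ΔP = -334.4

The market clears where 786 - 0.25P = 434.75 + 0.375P. Rearranging, 0.625P = 351.25, hence P* = 562.
Substitute back: Q* = 786 - 0.25(562) = 645.5.
After the shift, supply is Qs = 643.75 + 0.375P.
The new intersection has 142.25 = 0.625P, i.e. P = 227.6, Q = 729.1.
ΔP = 227.6 - 562 = -334.4.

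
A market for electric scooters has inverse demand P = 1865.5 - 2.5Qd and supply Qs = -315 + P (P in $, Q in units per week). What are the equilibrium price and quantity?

In direct form, Qd = 746.2 - 0.4P.
The market clears where 746.2 - 0.4P = -315 + P. Rearranging, 1.4P = 1061.2, hence P* = 758.
Substitute back: Q* = 746.2 - 0.4(758) = 443.

P* = 758, Q* = 443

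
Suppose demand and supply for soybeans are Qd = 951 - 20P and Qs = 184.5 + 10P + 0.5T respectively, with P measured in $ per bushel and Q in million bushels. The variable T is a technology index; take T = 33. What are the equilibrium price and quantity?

With T = 33, supply is Qs = 201 + 10P.
Equating demand and supply, 951 - 20P = 201 + 10P gives 30P = 750, so P* = 25.
Substitute back: Q* = 951 - 20(25) = 451.

P* = 25, Q* = 451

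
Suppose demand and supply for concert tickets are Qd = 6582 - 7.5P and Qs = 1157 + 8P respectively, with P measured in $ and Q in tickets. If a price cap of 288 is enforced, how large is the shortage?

Evaluating both curves at the ceiling price 288 gives Qd = 4422, Qs = 3461.
Shortage = Qd - Qs = 4422 - 3461 = 961.

Shortage = 961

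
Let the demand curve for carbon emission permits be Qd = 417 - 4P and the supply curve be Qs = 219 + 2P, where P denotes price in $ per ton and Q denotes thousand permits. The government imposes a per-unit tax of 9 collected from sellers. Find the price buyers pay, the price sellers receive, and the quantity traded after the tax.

The tax drives a wedge P_b - P_s = 9. Substituting P_s = P_b - 9 into supply: Qs = 201 + 2P_b.
Equate demand and the shifted supply: 417 - 4P_b = 201 + 2P_b, giving 6P_b = 216, so P_b = 36.
Then P_s = 36 - 9 = 27 and Q = 417 - 4(36) = 273.

P_b = 36, P_s = 27, Q = 273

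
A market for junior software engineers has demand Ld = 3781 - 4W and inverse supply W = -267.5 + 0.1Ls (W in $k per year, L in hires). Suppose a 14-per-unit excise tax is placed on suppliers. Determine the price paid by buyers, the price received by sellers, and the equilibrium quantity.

In direct form, Ls = 2675 + 10W.
The tax drives a wedge W_b - W_s = 14. Substituting W_s = W_b - 14 into supply: Ls = 2535 + 10W_b.
Equate demand and the shifted supply: 3781 - 4W_b = 2535 + 10W_b, giving 14W_b = 1246, so W_b = 89.
Then W_s = 89 - 14 = 75 and L = 3781 - 4(89) = 3425.

W_b = 89, W_s = 75, L = 3425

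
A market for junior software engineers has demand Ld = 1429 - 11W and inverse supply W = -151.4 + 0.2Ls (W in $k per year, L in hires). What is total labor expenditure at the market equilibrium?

Total labor expenditure = 40614

In direct form, Ls = 757 + 5W.
The market clears where 1429 - 11W = 757 + 5W. Rearranging, 16W = 672, hence W* = 42.
From the demand curve, L* = 1429 - 11(42) = 967.
Total labor expenditure = W* × L* = 42 × 967 = 40614.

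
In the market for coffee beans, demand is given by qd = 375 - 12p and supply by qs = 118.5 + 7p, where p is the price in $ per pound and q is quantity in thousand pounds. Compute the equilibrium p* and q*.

p* = 13.5, q* = 213

The market clears where 375 - 12p = 118.5 + 7p. Rearranging, 19p = 256.5, hence p* = 13.5.
Substitute back: q* = 375 - 12(13.5) = 213.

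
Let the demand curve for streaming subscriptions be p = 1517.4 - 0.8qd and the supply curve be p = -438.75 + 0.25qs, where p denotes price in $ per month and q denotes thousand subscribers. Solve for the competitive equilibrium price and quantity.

p* = 27, q* = 1863

Inverting to quantity form: qd = 1896.75 - 1.25p and qs = 1755 + 4p.
At equilibrium qd = qs, so 1896.75 - 1.25p = 1755 + 4p; collecting terms, 141.75 = 5.25p and p* = 27.
Substitute back: q* = 1896.75 - 1.25(27) = 1863.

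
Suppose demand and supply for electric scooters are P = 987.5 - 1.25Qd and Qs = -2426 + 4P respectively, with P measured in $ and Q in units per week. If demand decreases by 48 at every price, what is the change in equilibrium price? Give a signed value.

ΔP = -10

In direct form, Qd = 790 - 0.8P.
Set Qd = Qs: 790 - 0.8P = -2426 + 4P, so 3216 = 4.8P and P* = 670.
From the demand curve, Q* = 790 - 0.8(670) = 254.
After the shift, demand is Qd = 742 - 0.8P.
New equilibrium: 3168 = 4.8P, so P = 660 and Q = 214.
ΔP = 660 - 670 = -10.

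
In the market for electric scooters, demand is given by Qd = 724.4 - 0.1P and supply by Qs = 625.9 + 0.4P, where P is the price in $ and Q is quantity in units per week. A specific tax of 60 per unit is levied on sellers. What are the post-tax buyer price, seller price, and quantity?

Sellers keep P_s = P_b - 60 per unit, so supply in terms of the buyer price is Qs = 601.9 + 0.4P_b.
Equate demand and the shifted supply: 724.4 - 0.1P_b = 601.9 + 0.4P_b, giving 0.5P_b = 122.5, so P_b = 245.
So P_s = 185 and the quantity traded is Q = 724.4 - 0.1(245) = 699.9.

P_b = 245, P_s = 185, Q = 699.9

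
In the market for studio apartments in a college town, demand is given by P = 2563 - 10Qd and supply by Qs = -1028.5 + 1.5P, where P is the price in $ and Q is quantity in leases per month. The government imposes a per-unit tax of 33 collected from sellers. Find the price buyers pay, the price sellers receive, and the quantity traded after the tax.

P_b = 833.9375, P_s = 800.9375, Q = 172.90625

Solving each curve for Q: Qd = 256.3 - 0.1P.
Sellers keep P_s = P_b - 33 per unit, so supply in terms of the buyer price is Qs = -1078 + 1.5P_b.
Set Qd = Qs: 256.3 - 0.1P_b = -1078 + 1.5P_b, so 1334.3 = 1.6P_b and P_b = 833.9375.
So P_s = 800.9375 and the quantity traded is Q = 256.3 - 0.1(833.9375) = 172.90625.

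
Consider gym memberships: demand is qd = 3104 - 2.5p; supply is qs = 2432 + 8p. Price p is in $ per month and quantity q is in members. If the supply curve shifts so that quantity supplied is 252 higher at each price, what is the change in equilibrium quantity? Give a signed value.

Δq = 60

At equilibrium qd = qs, so 3104 - 2.5p = 2432 + 8p; collecting terms, 672 = 10.5p and p* = 64.
Substitute back: q* = 3104 - 2.5(64) = 2944.
After the shift, supply is qs = 2684 + 8p.
New equilibrium: 420 = 10.5p, so p = 40 and q = 3004.
Δq = 3004 - 2944 = 60.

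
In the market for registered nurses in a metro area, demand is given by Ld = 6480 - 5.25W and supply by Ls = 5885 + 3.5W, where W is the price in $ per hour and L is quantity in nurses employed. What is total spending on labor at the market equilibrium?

Total spending on labor = 416364

The market clears where 6480 - 5.25W = 5885 + 3.5W. Rearranging, 8.75W = 595, hence W* = 68.
Substitute back: L* = 6480 - 5.25(68) = 6123.
Total spending on labor = W* × L* = 68 × 6123 = 416364.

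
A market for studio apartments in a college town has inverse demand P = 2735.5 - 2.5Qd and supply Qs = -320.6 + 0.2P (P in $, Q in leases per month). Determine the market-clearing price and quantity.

P* = 2358, Q* = 151

Rewriting in direct form: Qd = 1094.2 - 0.4P.
Equating demand and supply, 1094.2 - 0.4P = -320.6 + 0.2P gives 0.6P = 1414.8, so P* = 2358.
Plugging P* into demand: Q* = 1094.2 - 0.4(2358) = 151.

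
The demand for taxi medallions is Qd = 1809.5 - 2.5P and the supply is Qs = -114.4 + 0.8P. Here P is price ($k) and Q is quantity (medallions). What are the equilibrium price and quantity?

At equilibrium Qd = Qs, so 1809.5 - 2.5P = -114.4 + 0.8P; collecting terms, 1923.9 = 3.3P and P* = 583.
Substitute back: Q* = 1809.5 - 2.5(583) = 352.

P* = 583, Q* = 352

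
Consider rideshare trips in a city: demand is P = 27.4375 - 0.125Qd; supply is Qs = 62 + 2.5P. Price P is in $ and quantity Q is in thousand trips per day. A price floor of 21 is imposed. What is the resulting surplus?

Surplus = 63

Inverting to quantity form: Qd = 219.5 - 8P.
With P fixed at 21, quantity demanded is 51.5 and quantity supplied is 114.5.
Surplus = Qs - Qd = 114.5 - 51.5 = 63.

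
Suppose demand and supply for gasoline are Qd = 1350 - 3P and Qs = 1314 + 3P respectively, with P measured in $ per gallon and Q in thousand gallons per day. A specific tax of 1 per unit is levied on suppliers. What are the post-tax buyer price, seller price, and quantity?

P_b = 6.5, P_s = 5.5, Q = 1330.5

With a tax of 1 on suppliers, they supply based on the net price P_s = P_b - 1, so Qs = 1311 + 3P_b.
Market clearing requires 1350 - 3P_b = 1311 + 3P_b; hence 39 = 6P_b and P_b = 6.5.
Then P_s = 6.5 - 1 = 5.5 and Q = 1350 - 3(6.5) = 1330.5.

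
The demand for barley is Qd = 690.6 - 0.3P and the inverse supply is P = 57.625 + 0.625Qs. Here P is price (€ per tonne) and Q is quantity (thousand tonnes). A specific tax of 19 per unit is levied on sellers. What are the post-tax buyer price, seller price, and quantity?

P_b = 428, P_s = 409, Q = 562.2

Solving each curve for Q: Qs = -92.2 + 1.6P.
With a tax of 19 on sellers, they supply based on the net price P_s = P_b - 19, so Qs = -122.6 + 1.6P_b.
Market clearing requires 690.6 - 0.3P_b = -122.6 + 1.6P_b; hence 813.2 = 1.9P_b and P_b = 428.
Then P_s = 428 - 19 = 409 and Q = 690.6 - 0.3(428) = 562.2.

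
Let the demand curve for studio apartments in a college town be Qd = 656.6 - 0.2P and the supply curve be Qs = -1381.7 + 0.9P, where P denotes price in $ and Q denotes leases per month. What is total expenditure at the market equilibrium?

Total expenditure = 529958

The market clears where 656.6 - 0.2P = -1381.7 + 0.9P. Rearranging, 1.1P = 2038.3, hence P* = 1853.
Then Q* = 656.6 - 0.2(1853) = 286.
Total expenditure = P* × Q* = 1853 × 286 = 529958.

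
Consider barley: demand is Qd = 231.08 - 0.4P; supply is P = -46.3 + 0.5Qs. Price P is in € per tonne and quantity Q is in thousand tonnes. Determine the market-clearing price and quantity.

P* = 57.7, Q* = 208

Inverting to quantity form: Qs = 92.6 + 2P.
Equating demand and supply, 231.08 - 0.4P = 92.6 + 2P gives 2.4P = 138.48, so P* = 57.7.
Then Q* = 231.08 - 0.4(57.7) = 208.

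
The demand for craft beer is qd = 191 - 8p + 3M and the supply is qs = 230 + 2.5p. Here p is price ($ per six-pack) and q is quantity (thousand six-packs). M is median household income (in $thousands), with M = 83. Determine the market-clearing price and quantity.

With M = 83, demand is qd = 440 - 8p.
Set qd = qs: 440 - 8p = 230 + 2.5p, so 210 = 10.5p and p* = 20.
Plugging p* into demand: q* = 440 - 8(20) = 280.

p* = 20, q* = 280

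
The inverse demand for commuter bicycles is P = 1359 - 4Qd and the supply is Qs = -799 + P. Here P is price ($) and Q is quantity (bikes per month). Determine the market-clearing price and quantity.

In direct form, Qd = 339.75 - 0.25P.
At equilibrium Qd = Qs, so 339.75 - 0.25P = -799 + P; collecting terms, 1138.75 = 1.25P and P* = 911.
Plugging P* into demand: Q* = 339.75 - 0.25(911) = 112.

P* = 911, Q* = 112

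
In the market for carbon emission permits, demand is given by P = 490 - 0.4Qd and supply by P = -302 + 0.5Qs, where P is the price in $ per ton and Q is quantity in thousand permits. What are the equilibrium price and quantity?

Rewriting in direct form: Qd = 1225 - 2.5P and Qs = 604 + 2P.
Equating demand and supply, 1225 - 2.5P = 604 + 2P gives 4.5P = 621, so P* = 138.
Then Q* = 1225 - 2.5(138) = 880.

P* = 138, Q* = 880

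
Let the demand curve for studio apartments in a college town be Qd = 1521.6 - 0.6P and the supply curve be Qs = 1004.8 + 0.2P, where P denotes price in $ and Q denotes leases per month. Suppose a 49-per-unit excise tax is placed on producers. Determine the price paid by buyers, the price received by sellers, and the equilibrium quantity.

With a tax of 49 on producers, they supply based on the net price P_s = P_b - 49, so Qs = 995 + 0.2P_b.
Market clearing requires 1521.6 - 0.6P_b = 995 + 0.2P_b; hence 526.6 = 0.8P_b and P_b = 658.25.
So P_s = 609.25 and the quantity traded is Q = 1521.6 - 0.6(658.25) = 1126.65.

P_b = 658.25, P_s = 609.25, Q = 1126.65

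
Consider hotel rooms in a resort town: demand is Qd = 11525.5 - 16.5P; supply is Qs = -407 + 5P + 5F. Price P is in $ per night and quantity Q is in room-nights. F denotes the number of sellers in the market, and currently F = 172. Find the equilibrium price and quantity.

With F = 172, supply is Qs = 453 + 5P.
Equating demand and supply, 11525.5 - 16.5P = 453 + 5P gives 21.5P = 11072.5, so P* = 515.
From the demand curve, Q* = 11525.5 - 16.5(515) = 3028.

P* = 515, Q* = 3028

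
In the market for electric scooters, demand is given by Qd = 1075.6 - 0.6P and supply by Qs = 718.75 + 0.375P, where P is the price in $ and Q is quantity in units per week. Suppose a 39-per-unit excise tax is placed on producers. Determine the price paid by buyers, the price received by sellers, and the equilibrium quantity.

The tax drives a wedge P_b - P_s = 39. Substituting P_s = P_b - 39 into supply: Qs = 704.125 + 0.375P_b.
Set Qd = Qs: 1075.6 - 0.6P_b = 704.125 + 0.375P_b, so 371.475 = 0.975P_b and P_b = 381.
Then P_s = 381 - 39 = 342 and Q = 1075.6 - 0.6(381) = 847.

P_b = 381, P_s = 342, Q = 847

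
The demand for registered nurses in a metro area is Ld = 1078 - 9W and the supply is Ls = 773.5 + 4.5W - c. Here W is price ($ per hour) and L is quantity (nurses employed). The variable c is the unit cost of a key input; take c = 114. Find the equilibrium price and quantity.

W* = 31, L* = 799

With c = 114, supply is Ls = 659.5 + 4.5W.
The market clears where 1078 - 9W = 659.5 + 4.5W. Rearranging, 13.5W = 418.5, hence W* = 31.
Then L* = 1078 - 9(31) = 799.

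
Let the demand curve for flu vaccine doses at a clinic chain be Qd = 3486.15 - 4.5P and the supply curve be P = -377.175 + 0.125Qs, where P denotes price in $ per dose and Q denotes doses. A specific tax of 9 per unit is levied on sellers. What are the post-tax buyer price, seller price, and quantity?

Inverting to quantity form: Qs = 3017.4 + 8P.
The tax drives a wedge P_b - P_s = 9. Substituting P_s = P_b - 9 into supply: Qs = 2945.4 + 8P_b.
Market clearing requires 3486.15 - 4.5P_b = 2945.4 + 8P_b; hence 540.75 = 12.5P_b and P_b = 43.26.
So P_s = 34.26 and the quantity traded is Q = 3486.15 - 4.5(43.26) = 3291.48.

P_b = 43.26, P_s = 34.26, Q = 3291.48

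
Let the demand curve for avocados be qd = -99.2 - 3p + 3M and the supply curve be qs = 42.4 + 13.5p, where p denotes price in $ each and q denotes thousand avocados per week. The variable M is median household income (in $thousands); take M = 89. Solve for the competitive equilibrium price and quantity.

With M = 89, demand is qd = 167.8 - 3p.
The market clears where 167.8 - 3p = 42.4 + 13.5p. Rearranging, 16.5p = 125.4, hence p* = 7.6.
Substitute back: q* = 167.8 - 3(7.6) = 145.

p* = 7.6, q* = 145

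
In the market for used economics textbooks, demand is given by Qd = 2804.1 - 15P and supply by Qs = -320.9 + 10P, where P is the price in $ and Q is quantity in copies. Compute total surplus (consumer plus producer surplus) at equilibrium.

Total surplus = 71935.5675

Set Qd = Qs: 2804.1 - 15P = -320.9 + 10P, so 3125 = 25P and P* = 125.
Then Q* = 2804.1 - 15(125) = 929.1.
Demand choke price = 186.94; supply choke price = 32.09. CS = ½(186.94 - 125)(929.1) = 28774.227; PS = ½(125 - 32.09)(929.1) = 43161.3405. Total surplus = 71935.5675.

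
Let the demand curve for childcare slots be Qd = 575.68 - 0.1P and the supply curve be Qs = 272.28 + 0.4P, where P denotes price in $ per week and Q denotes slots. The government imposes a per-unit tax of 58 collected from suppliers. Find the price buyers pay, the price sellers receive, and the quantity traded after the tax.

With a tax of 58 on suppliers, they supply based on the net price P_s = P_b - 58, so Qs = 249.08 + 0.4P_b.
Market clearing requires 575.68 - 0.1P_b = 249.08 + 0.4P_b; hence 326.6 = 0.5P_b and P_b = 653.2.
Then P_s = 653.2 - 58 = 595.2 and Q = 575.68 - 0.1(653.2) = 510.36.

P_b = 653.2, P_s = 595.2, Q = 510.36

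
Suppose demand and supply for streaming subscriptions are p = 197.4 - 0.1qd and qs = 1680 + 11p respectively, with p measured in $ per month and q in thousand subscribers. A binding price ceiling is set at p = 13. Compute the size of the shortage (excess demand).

Inverting to quantity form: qd = 1974 - 10p.
Evaluating both curves at the ceiling price 13 gives qd = 1844, qs = 1823.
Shortage = qd - qs = 1844 - 1823 = 21.

Shortage = 21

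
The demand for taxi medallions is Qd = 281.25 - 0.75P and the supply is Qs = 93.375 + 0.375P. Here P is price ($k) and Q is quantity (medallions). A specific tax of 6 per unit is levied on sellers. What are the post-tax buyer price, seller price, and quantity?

P_b = 169, P_s = 163, Q = 154.5

Sellers keep P_s = P_b - 6 per unit, so supply in terms of the buyer price is Qs = 91.125 + 0.375P_b.
Equate demand and the shifted supply: 281.25 - 0.75P_b = 91.125 + 0.375P_b, giving 1.125P_b = 190.125, so P_b = 169.
So P_s = 163 and the quantity traded is Q = 281.25 - 0.75(169) = 154.5.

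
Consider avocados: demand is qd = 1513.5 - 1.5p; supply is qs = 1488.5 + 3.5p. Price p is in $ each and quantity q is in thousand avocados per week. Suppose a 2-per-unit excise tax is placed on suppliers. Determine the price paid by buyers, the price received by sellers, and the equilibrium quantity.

p_b = 6.4, p_s = 4.4, q = 1503.9

The tax drives a wedge p_b - p_s = 2. Substituting p_s = p_b - 2 into supply: qs = 1481.5 + 3.5p_b.
Market clearing requires 1513.5 - 1.5p_b = 1481.5 + 3.5p_b; hence 32 = 5p_b and p_b = 6.4.
So p_s = 4.4 and the quantity traded is q = 1513.5 - 1.5(6.4) = 1503.9.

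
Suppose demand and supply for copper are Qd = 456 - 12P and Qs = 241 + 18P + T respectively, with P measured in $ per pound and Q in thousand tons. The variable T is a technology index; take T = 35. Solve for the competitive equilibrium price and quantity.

P* = 6, Q* = 384

With T = 35, supply is Qs = 276 + 18P.
At equilibrium Qd = Qs, so 456 - 12P = 276 + 18P; collecting terms, 180 = 30P and P* = 6.
Plugging P* into demand: Q* = 456 - 12(6) = 384.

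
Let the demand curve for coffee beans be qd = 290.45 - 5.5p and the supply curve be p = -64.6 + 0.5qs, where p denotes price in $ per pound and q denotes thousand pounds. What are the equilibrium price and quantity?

p* = 21.5, q* = 172.2

Rewriting in direct form: qs = 129.2 + 2p.
The market clears where 290.45 - 5.5p = 129.2 + 2p. Rearranging, 7.5p = 161.25, hence p* = 21.5.
From the demand curve, q* = 290.45 - 5.5(21.5) = 172.2.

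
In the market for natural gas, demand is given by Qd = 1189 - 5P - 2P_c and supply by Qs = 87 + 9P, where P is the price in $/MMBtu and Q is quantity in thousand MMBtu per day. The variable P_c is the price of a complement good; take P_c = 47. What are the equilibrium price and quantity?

With P_c = 47, demand is Qd = 1095 - 5P.
At equilibrium Qd = Qs, so 1095 - 5P = 87 + 9P; collecting terms, 1008 = 14P and P* = 72.
Then Q* = 1095 - 5(72) = 735.

P* = 72, Q* = 735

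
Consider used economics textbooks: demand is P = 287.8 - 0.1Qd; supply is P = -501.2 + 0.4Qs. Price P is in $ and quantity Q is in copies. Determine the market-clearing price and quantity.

In direct form, Qd = 2878 - 10P and Qs = 1253 + 2.5P.
At equilibrium Qd = Qs, so 2878 - 10P = 1253 + 2.5P; collecting terms, 1625 = 12.5P and P* = 130.
From the demand curve, Q* = 2878 - 10(130) = 1578.

P* = 130, Q* = 1578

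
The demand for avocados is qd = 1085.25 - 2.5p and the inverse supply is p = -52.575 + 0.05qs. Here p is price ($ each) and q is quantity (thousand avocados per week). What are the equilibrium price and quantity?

Solving each curve for q: qs = 1051.5 + 20p.
At equilibrium qd = qs, so 1085.25 - 2.5p = 1051.5 + 20p; collecting terms, 33.75 = 22.5p and p* = 1.5.
From the demand curve, q* = 1085.25 - 2.5(1.5) = 1081.5.

p* = 1.5, q* = 1081.5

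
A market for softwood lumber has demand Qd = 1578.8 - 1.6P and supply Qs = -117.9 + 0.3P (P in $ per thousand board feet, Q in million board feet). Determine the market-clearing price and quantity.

At equilibrium Qd = Qs, so 1578.8 - 1.6P = -117.9 + 0.3P; collecting terms, 1696.7 = 1.9P and P* = 893.
From the demand curve, Q* = 1578.8 - 1.6(893) = 150.

P* = 893, Q* = 150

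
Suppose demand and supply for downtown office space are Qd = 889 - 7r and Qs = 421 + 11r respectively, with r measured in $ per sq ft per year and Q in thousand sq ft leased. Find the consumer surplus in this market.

Consumer surplus = 35703.5

At equilibrium Qd = Qs, so 889 - 7r = 421 + 11r; collecting terms, 468 = 18r and r* = 26.
Then Q* = 889 - 7(26) = 707.
Demand choke price (Qd = 0): r = 889/7 = 127. Consumer surplus = ½ × (127 - 26) × 707 = 35703.5.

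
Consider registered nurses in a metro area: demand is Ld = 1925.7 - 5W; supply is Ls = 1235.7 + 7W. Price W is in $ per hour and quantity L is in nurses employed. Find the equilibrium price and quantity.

W* = 57.5, L* = 1638.2

Equating demand and supply, 1925.7 - 5W = 1235.7 + 7W gives 12W = 690, so W* = 57.5.
Plugging W* into demand: L* = 1925.7 - 5(57.5) = 1638.2.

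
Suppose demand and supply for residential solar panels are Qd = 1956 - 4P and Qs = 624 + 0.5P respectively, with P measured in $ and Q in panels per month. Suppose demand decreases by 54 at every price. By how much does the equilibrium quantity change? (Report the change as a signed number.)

ΔQ = -6

Set Qd = Qs: 1956 - 4P = 624 + 0.5P, so 1332 = 4.5P and P* = 296.
Plugging P* into demand: Q* = 1956 - 4(296) = 772.
After the shift, demand is Qd = 1902 - 4P.
Re-solving, 4.5P = 1278 gives P = 284 and Q = 766.
ΔQ = 766 - 772 = -6.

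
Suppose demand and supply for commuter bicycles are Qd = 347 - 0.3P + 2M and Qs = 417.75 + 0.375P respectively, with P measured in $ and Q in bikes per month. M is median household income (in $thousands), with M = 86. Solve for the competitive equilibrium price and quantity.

With M = 86, demand is Qd = 519 - 0.3P.
At equilibrium Qd = Qs, so 519 - 0.3P = 417.75 + 0.375P; collecting terms, 101.25 = 0.675P and P* = 150.
Substitute back: Q* = 519 - 0.3(150) = 474.

P* = 150, Q* = 474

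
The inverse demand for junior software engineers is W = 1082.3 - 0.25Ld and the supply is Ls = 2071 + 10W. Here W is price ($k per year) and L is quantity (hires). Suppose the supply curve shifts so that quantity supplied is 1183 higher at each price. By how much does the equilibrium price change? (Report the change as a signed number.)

ΔW = -84.5

In direct form, Ld = 4329.2 - 4W.
At equilibrium Ld = Ls, so 4329.2 - 4W = 2071 + 10W; collecting terms, 2258.2 = 14W and W* = 161.3.
Plugging W* into demand: L* = 4329.2 - 4(161.3) = 3684.
After the shift, supply is Ls = 3254 + 10W.
New equilibrium: 1075.2 = 14W, so W = 76.8 and L = 4022.
ΔW = 76.8 - 161.3 = -84.5.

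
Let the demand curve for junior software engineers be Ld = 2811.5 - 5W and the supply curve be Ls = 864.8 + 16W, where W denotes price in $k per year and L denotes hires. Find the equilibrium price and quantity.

W* = 92.7, L* = 2348

Equating demand and supply, 2811.5 - 5W = 864.8 + 16W gives 21W = 1946.7, so W* = 92.7.
Plugging W* into demand: L* = 2811.5 - 5(92.7) = 2348.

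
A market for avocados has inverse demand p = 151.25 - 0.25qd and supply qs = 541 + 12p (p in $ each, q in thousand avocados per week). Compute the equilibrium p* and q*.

p* = 4, q* = 589

In direct form, qd = 605 - 4p.
The market clears where 605 - 4p = 541 + 12p. Rearranging, 16p = 64, hence p* = 4.
From the demand curve, q* = 605 - 4(4) = 589.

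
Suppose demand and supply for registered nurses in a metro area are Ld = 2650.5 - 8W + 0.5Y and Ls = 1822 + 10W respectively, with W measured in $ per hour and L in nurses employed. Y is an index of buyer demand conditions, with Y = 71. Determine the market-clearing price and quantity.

W* = 48, L* = 2302

With Y = 71, demand is Ld = 2686 - 8W.
Equating demand and supply, 2686 - 8W = 1822 + 10W gives 18W = 864, so W* = 48.
Substitute back: L* = 2686 - 8(48) = 2302.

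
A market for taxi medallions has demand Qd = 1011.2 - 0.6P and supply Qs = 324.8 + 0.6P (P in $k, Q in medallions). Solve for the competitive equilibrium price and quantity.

P* = 572, Q* = 668

Equating demand and supply, 1011.2 - 0.6P = 324.8 + 0.6P gives 1.2P = 686.4, so P* = 572.
Substitute back: Q* = 1011.2 - 0.6(572) = 668.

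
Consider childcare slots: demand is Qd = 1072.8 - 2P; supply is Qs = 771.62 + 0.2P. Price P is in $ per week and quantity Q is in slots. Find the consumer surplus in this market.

The market clears where 1072.8 - 2P = 771.62 + 0.2P. Rearranging, 2.2P = 301.18, hence P* = 136.9.
Then Q* = 1072.8 - 2(136.9) = 799.
Demand choke price (Qd = 0): P = 1072.8/2 = 536.4. Consumer surplus = ½ × (536.4 - 136.9) × 799 = 159600.25.

Consumer surplus = 159600.25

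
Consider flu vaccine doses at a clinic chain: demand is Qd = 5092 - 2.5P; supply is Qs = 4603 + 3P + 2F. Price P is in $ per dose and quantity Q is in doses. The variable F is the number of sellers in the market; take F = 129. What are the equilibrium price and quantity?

P* = 42, Q* = 4987

With F = 129, supply is Qs = 4861 + 3P.
Set Qd = Qs: 5092 - 2.5P = 4861 + 3P, so 231 = 5.5P and P* = 42.
Substitute back: Q* = 5092 - 2.5(42) = 4987.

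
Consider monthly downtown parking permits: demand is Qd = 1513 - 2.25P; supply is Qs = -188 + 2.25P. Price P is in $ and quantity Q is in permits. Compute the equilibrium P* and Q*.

The market clears where 1513 - 2.25P = -188 + 2.25P. Rearranging, 4.5P = 1701, hence P* = 378.
From the demand curve, Q* = 1513 - 2.25(378) = 662.5.

P* = 378, Q* = 662.5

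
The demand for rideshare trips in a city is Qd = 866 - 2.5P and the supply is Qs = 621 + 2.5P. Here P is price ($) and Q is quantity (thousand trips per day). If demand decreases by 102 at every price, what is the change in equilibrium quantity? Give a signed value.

ΔQ = -51

At equilibrium Qd = Qs, so 866 - 2.5P = 621 + 2.5P; collecting terms, 245 = 5P and P* = 49.
Plugging P* into demand: Q* = 866 - 2.5(49) = 743.5.
After the shift, demand is Qd = 764 - 2.5P.
The new intersection has 143 = 5P, i.e. P = 28.6, Q = 692.5.
ΔQ = 692.5 - 743.5 = -51.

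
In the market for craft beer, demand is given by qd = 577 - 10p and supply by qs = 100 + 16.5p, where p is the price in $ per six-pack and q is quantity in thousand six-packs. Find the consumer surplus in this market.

Consumer surplus = 7880.45

Set qd = qs: 577 - 10p = 100 + 16.5p, so 477 = 26.5p and p* = 18.
Then q* = 577 - 10(18) = 397.
Demand choke price (qd = 0): p = 577/10 = 57.7. Consumer surplus = ½ × (57.7 - 18) × 397 = 7880.45.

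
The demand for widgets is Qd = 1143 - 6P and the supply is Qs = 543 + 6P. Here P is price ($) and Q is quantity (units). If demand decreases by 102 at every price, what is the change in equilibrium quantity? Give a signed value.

At equilibrium Qd = Qs, so 1143 - 6P = 543 + 6P; collecting terms, 600 = 12P and P* = 50.
From the demand curve, Q* = 1143 - 6(50) = 843.
After the shift, demand is Qd = 1041 - 6P.
Re-solving, 12P = 498 gives P = 41.5 and Q = 792.
ΔQ = 792 - 843 = -51.

ΔQ = -51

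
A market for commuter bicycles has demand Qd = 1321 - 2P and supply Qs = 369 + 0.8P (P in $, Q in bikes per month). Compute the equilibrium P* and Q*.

At equilibrium Qd = Qs, so 1321 - 2P = 369 + 0.8P; collecting terms, 952 = 2.8P and P* = 340.
Then Q* = 1321 - 2(340) = 641.

P* = 340, Q* = 641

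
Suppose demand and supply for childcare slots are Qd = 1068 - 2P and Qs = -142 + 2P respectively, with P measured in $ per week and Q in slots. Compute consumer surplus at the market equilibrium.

Consumer surplus = 53592.25

The market clears where 1068 - 2P = -142 + 2P. Rearranging, 4P = 1210, hence P* = 302.5.
Then Q* = 1068 - 2(302.5) = 463.
Demand choke price (Qd = 0): P = 1068/2 = 534. Consumer surplus = ½ × (534 - 302.5) × 463 = 53592.25.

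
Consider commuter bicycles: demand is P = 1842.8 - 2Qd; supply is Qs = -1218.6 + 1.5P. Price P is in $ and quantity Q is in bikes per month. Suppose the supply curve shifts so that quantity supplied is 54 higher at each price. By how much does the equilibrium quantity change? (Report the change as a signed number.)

Inverting to quantity form: Qd = 921.4 - 0.5P.
The market clears where 921.4 - 0.5P = -1218.6 + 1.5P. Rearranging, 2P = 2140, hence P* = 1070.
Substitute back: Q* = 921.4 - 0.5(1070) = 386.4.
After the shift, supply is Qs = -1164.6 + 1.5P.
The new intersection has 2086 = 2P, i.e. P = 1043, Q = 399.9.
ΔQ = 399.9 - 386.4 = 13.5.

ΔQ = 13.5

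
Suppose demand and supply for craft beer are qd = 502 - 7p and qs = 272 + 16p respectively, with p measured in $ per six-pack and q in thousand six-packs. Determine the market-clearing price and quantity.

Set qd = qs: 502 - 7p = 272 + 16p, so 230 = 23p and p* = 10.
Then q* = 502 - 7(10) = 432.

p* = 10, q* = 432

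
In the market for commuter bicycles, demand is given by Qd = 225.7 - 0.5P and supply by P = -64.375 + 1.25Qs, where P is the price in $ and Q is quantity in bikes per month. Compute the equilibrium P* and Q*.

Inverting to quantity form: Qs = 51.5 + 0.8P.
The market clears where 225.7 - 0.5P = 51.5 + 0.8P. Rearranging, 1.3P = 174.2, hence P* = 134.
Then Q* = 225.7 - 0.5(134) = 158.7.

P* = 134, Q* = 158.7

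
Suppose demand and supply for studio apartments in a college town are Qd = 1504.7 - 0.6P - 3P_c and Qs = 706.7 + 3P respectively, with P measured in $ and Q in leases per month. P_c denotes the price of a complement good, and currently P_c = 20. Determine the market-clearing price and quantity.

With P_c = 20, demand is Qd = 1444.7 - 0.6P.
At equilibrium Qd = Qs, so 1444.7 - 0.6P = 706.7 + 3P; collecting terms, 738 = 3.6P and P* = 205.
From the demand curve, Q* = 1444.7 - 0.6(205) = 1321.7.

P* = 205, Q* = 1321.7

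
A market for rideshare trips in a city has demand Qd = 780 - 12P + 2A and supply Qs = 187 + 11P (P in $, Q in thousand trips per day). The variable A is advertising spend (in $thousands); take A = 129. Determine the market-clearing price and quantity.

With A = 129, demand is Qd = 1038 - 12P.
The market clears where 1038 - 12P = 187 + 11P. Rearranging, 23P = 851, hence P* = 37.
From the demand curve, Q* = 1038 - 12(37) = 594.

P* = 37, Q* = 594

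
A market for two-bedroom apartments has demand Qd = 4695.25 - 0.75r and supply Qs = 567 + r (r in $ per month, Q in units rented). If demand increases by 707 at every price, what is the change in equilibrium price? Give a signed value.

Δr = 404

Equating demand and supply, 4695.25 - 0.75r = 567 + r gives 1.75r = 4128.25, so r* = 2359.
Substitute back: Q* = 4695.25 - 0.75(2359) = 2926.
After the shift, demand is Qd = 5402.25 - 0.75r.
New equilibrium: 4835.25 = 1.75r, so r = 2763 and Q = 3330.
Δr = 2763 - 2359 = 404.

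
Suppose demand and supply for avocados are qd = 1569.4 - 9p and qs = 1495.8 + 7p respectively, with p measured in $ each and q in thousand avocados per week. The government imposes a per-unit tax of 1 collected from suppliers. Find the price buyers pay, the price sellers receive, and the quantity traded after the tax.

p_b = 5.0375, p_s = 4.0375, q = 1524.0625

With a tax of 1 on suppliers, they supply based on the net price p_s = p_b - 1, so qs = 1488.8 + 7p_b.
Market clearing requires 1569.4 - 9p_b = 1488.8 + 7p_b; hence 80.6 = 16p_b and p_b = 5.0375.
So p_s = 4.0375 and the quantity traded is q = 1569.4 - 9(5.0375) = 1524.0625.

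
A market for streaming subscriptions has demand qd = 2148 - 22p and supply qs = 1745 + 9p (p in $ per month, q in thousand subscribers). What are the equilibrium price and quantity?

p* = 13, q* = 1862

The market clears where 2148 - 22p = 1745 + 9p. Rearranging, 31p = 403, hence p* = 13.
Substitute back: q* = 2148 - 22(13) = 1862.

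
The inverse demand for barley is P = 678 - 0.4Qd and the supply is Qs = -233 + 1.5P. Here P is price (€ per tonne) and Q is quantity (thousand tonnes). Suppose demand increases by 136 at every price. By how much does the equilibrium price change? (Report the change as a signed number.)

ΔP = 34

Inverting to quantity form: Qd = 1695 - 2.5P.
The market clears where 1695 - 2.5P = -233 + 1.5P. Rearranging, 4P = 1928, hence P* = 482.
From the demand curve, Q* = 1695 - 2.5(482) = 490.
After the shift, demand is Qd = 1831 - 2.5P.
New equilibrium: 2064 = 4P, so P = 516 and Q = 541.
ΔP = 516 - 482 = 34.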